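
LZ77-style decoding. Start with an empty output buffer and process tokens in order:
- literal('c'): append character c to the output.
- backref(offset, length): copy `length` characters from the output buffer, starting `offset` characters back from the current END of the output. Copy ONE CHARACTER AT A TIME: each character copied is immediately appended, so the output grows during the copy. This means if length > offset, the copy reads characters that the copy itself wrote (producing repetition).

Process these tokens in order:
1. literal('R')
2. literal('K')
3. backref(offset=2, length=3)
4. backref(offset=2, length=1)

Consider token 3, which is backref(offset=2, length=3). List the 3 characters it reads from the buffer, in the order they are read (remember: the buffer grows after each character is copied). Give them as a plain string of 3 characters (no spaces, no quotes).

Answer: RKR

Derivation:
Token 1: literal('R'). Output: "R"
Token 2: literal('K'). Output: "RK"
Token 3: backref(off=2, len=3). Buffer before: "RK" (len 2)
  byte 1: read out[0]='R', append. Buffer now: "RKR"
  byte 2: read out[1]='K', append. Buffer now: "RKRK"
  byte 3: read out[2]='R', append. Buffer now: "RKRKR"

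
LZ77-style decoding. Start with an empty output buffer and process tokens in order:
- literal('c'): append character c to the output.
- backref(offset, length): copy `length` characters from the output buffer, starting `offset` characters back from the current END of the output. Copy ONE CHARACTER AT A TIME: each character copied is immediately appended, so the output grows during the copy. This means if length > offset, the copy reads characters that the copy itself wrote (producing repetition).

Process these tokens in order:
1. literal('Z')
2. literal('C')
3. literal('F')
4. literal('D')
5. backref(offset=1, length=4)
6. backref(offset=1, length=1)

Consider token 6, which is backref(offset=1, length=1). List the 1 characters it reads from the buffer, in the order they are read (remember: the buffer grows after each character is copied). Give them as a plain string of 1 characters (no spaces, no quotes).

Token 1: literal('Z'). Output: "Z"
Token 2: literal('C'). Output: "ZC"
Token 3: literal('F'). Output: "ZCF"
Token 4: literal('D'). Output: "ZCFD"
Token 5: backref(off=1, len=4) (overlapping!). Copied 'DDDD' from pos 3. Output: "ZCFDDDDD"
Token 6: backref(off=1, len=1). Buffer before: "ZCFDDDDD" (len 8)
  byte 1: read out[7]='D', append. Buffer now: "ZCFDDDDDD"

Answer: D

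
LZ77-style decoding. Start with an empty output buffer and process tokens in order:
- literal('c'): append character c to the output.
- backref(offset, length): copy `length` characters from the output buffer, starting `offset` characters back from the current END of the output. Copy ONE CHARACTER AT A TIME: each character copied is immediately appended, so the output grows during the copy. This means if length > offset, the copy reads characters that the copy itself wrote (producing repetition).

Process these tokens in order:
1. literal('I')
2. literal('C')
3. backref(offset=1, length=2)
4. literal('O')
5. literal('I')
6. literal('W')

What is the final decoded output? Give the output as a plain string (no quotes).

Answer: ICCCOIW

Derivation:
Token 1: literal('I'). Output: "I"
Token 2: literal('C'). Output: "IC"
Token 3: backref(off=1, len=2) (overlapping!). Copied 'CC' from pos 1. Output: "ICCC"
Token 4: literal('O'). Output: "ICCCO"
Token 5: literal('I'). Output: "ICCCOI"
Token 6: literal('W'). Output: "ICCCOIW"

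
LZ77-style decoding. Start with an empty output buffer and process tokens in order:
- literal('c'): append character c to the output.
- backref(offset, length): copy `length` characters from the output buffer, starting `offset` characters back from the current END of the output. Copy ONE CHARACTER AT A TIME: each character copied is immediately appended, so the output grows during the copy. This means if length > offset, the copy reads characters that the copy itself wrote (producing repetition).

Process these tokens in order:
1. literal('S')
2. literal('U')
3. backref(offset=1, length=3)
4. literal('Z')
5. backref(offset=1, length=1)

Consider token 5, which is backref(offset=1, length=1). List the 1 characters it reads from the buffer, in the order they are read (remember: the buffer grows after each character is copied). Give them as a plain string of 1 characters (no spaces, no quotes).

Answer: Z

Derivation:
Token 1: literal('S'). Output: "S"
Token 2: literal('U'). Output: "SU"
Token 3: backref(off=1, len=3) (overlapping!). Copied 'UUU' from pos 1. Output: "SUUUU"
Token 4: literal('Z'). Output: "SUUUUZ"
Token 5: backref(off=1, len=1). Buffer before: "SUUUUZ" (len 6)
  byte 1: read out[5]='Z', append. Buffer now: "SUUUUZZ"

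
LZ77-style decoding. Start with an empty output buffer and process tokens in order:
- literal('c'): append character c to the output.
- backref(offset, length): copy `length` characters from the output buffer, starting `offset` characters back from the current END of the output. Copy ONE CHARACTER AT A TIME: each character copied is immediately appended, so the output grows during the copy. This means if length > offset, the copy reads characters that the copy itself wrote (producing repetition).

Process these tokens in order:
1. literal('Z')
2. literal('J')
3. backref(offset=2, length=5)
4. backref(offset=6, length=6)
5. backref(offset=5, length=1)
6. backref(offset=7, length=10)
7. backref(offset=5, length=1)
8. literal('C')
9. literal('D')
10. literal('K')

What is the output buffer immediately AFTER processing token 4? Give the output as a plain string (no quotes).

Answer: ZJZJZJZJZJZJZ

Derivation:
Token 1: literal('Z'). Output: "Z"
Token 2: literal('J'). Output: "ZJ"
Token 3: backref(off=2, len=5) (overlapping!). Copied 'ZJZJZ' from pos 0. Output: "ZJZJZJZ"
Token 4: backref(off=6, len=6). Copied 'JZJZJZ' from pos 1. Output: "ZJZJZJZJZJZJZ"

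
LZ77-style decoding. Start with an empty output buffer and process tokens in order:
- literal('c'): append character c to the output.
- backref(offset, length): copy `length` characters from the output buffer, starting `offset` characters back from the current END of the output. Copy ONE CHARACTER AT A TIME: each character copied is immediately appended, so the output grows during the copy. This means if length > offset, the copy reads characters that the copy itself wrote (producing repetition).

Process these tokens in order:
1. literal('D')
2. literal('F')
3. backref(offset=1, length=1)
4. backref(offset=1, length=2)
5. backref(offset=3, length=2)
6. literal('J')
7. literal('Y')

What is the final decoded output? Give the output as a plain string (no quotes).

Answer: DFFFFFFJY

Derivation:
Token 1: literal('D'). Output: "D"
Token 2: literal('F'). Output: "DF"
Token 3: backref(off=1, len=1). Copied 'F' from pos 1. Output: "DFF"
Token 4: backref(off=1, len=2) (overlapping!). Copied 'FF' from pos 2. Output: "DFFFF"
Token 5: backref(off=3, len=2). Copied 'FF' from pos 2. Output: "DFFFFFF"
Token 6: literal('J'). Output: "DFFFFFFJ"
Token 7: literal('Y'). Output: "DFFFFFFJY"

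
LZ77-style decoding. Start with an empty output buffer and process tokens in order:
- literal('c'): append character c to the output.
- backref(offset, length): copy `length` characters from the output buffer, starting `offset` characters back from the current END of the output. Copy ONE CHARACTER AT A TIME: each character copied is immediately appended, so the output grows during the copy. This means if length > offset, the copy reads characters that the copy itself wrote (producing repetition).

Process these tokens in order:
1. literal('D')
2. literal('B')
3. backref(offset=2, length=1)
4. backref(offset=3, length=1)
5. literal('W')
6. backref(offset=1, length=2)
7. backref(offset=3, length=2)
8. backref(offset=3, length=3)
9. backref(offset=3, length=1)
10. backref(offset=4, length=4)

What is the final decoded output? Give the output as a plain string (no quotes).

Token 1: literal('D'). Output: "D"
Token 2: literal('B'). Output: "DB"
Token 3: backref(off=2, len=1). Copied 'D' from pos 0. Output: "DBD"
Token 4: backref(off=3, len=1). Copied 'D' from pos 0. Output: "DBDD"
Token 5: literal('W'). Output: "DBDDW"
Token 6: backref(off=1, len=2) (overlapping!). Copied 'WW' from pos 4. Output: "DBDDWWW"
Token 7: backref(off=3, len=2). Copied 'WW' from pos 4. Output: "DBDDWWWWW"
Token 8: backref(off=3, len=3). Copied 'WWW' from pos 6. Output: "DBDDWWWWWWWW"
Token 9: backref(off=3, len=1). Copied 'W' from pos 9. Output: "DBDDWWWWWWWWW"
Token 10: backref(off=4, len=4). Copied 'WWWW' from pos 9. Output: "DBDDWWWWWWWWWWWWW"

Answer: DBDDWWWWWWWWWWWWW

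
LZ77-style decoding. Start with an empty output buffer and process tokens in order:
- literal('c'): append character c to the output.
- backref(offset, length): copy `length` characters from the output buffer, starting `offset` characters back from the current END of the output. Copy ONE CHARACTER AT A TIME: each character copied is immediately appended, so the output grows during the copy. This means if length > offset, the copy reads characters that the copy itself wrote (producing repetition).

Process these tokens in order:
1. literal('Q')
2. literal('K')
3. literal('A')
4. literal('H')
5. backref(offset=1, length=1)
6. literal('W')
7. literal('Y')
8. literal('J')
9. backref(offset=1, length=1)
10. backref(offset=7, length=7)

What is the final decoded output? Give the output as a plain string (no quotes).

Answer: QKAHHWYJJAHHWYJJ

Derivation:
Token 1: literal('Q'). Output: "Q"
Token 2: literal('K'). Output: "QK"
Token 3: literal('A'). Output: "QKA"
Token 4: literal('H'). Output: "QKAH"
Token 5: backref(off=1, len=1). Copied 'H' from pos 3. Output: "QKAHH"
Token 6: literal('W'). Output: "QKAHHW"
Token 7: literal('Y'). Output: "QKAHHWY"
Token 8: literal('J'). Output: "QKAHHWYJ"
Token 9: backref(off=1, len=1). Copied 'J' from pos 7. Output: "QKAHHWYJJ"
Token 10: backref(off=7, len=7). Copied 'AHHWYJJ' from pos 2. Output: "QKAHHWYJJAHHWYJJ"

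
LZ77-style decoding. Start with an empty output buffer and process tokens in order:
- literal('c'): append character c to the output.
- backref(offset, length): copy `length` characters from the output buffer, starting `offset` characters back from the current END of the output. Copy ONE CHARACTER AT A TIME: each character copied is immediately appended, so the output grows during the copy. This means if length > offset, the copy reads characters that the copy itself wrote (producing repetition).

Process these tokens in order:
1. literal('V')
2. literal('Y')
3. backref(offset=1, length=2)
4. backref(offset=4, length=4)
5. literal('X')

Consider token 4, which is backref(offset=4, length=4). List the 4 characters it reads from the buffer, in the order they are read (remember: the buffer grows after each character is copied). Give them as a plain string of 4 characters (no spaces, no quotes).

Token 1: literal('V'). Output: "V"
Token 2: literal('Y'). Output: "VY"
Token 3: backref(off=1, len=2) (overlapping!). Copied 'YY' from pos 1. Output: "VYYY"
Token 4: backref(off=4, len=4). Buffer before: "VYYY" (len 4)
  byte 1: read out[0]='V', append. Buffer now: "VYYYV"
  byte 2: read out[1]='Y', append. Buffer now: "VYYYVY"
  byte 3: read out[2]='Y', append. Buffer now: "VYYYVYY"
  byte 4: read out[3]='Y', append. Buffer now: "VYYYVYYY"

Answer: VYYY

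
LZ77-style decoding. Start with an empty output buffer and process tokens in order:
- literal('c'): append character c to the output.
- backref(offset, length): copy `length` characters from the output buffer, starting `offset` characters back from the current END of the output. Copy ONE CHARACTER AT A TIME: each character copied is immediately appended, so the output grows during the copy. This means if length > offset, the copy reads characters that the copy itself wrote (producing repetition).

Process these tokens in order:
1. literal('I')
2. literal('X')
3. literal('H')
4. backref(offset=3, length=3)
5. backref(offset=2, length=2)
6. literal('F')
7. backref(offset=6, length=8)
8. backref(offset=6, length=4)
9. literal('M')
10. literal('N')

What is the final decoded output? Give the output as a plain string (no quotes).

Answer: IXHIXHXHFIXHXHFIXHXHFMN

Derivation:
Token 1: literal('I'). Output: "I"
Token 2: literal('X'). Output: "IX"
Token 3: literal('H'). Output: "IXH"
Token 4: backref(off=3, len=3). Copied 'IXH' from pos 0. Output: "IXHIXH"
Token 5: backref(off=2, len=2). Copied 'XH' from pos 4. Output: "IXHIXHXH"
Token 6: literal('F'). Output: "IXHIXHXHF"
Token 7: backref(off=6, len=8) (overlapping!). Copied 'IXHXHFIX' from pos 3. Output: "IXHIXHXHFIXHXHFIX"
Token 8: backref(off=6, len=4). Copied 'HXHF' from pos 11. Output: "IXHIXHXHFIXHXHFIXHXHF"
Token 9: literal('M'). Output: "IXHIXHXHFIXHXHFIXHXHFM"
Token 10: literal('N'). Output: "IXHIXHXHFIXHXHFIXHXHFMN"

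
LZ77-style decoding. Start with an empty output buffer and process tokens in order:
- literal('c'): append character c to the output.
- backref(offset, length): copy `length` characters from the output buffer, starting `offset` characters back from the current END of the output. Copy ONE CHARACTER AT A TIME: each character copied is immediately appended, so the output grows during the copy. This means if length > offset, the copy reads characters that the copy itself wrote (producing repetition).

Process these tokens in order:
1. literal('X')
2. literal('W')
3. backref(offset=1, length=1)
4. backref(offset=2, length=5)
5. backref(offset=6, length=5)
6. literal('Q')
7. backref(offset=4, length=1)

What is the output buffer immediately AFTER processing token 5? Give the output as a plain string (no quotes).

Answer: XWWWWWWWWWWWW

Derivation:
Token 1: literal('X'). Output: "X"
Token 2: literal('W'). Output: "XW"
Token 3: backref(off=1, len=1). Copied 'W' from pos 1. Output: "XWW"
Token 4: backref(off=2, len=5) (overlapping!). Copied 'WWWWW' from pos 1. Output: "XWWWWWWW"
Token 5: backref(off=6, len=5). Copied 'WWWWW' from pos 2. Output: "XWWWWWWWWWWWW"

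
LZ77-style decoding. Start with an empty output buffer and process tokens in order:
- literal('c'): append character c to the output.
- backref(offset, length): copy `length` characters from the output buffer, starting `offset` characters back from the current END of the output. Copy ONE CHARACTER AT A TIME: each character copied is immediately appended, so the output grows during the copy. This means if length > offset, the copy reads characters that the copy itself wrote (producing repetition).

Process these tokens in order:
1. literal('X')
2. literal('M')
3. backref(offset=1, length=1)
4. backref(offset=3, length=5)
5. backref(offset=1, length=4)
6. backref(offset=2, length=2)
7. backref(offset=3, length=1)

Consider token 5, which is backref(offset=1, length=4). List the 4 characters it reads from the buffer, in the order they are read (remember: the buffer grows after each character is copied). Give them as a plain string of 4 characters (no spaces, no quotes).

Token 1: literal('X'). Output: "X"
Token 2: literal('M'). Output: "XM"
Token 3: backref(off=1, len=1). Copied 'M' from pos 1. Output: "XMM"
Token 4: backref(off=3, len=5) (overlapping!). Copied 'XMMXM' from pos 0. Output: "XMMXMMXM"
Token 5: backref(off=1, len=4). Buffer before: "XMMXMMXM" (len 8)
  byte 1: read out[7]='M', append. Buffer now: "XMMXMMXMM"
  byte 2: read out[8]='M', append. Buffer now: "XMMXMMXMMM"
  byte 3: read out[9]='M', append. Buffer now: "XMMXMMXMMMM"
  byte 4: read out[10]='M', append. Buffer now: "XMMXMMXMMMMM"

Answer: MMMM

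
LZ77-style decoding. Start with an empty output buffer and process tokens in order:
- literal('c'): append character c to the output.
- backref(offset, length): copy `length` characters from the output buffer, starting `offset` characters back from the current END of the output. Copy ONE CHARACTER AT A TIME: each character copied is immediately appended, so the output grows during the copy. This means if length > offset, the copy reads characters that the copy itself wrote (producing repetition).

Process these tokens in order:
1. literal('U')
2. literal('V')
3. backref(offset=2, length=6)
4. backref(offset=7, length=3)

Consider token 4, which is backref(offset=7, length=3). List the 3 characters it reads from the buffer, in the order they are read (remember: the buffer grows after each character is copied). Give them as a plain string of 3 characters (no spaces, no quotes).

Answer: VUV

Derivation:
Token 1: literal('U'). Output: "U"
Token 2: literal('V'). Output: "UV"
Token 3: backref(off=2, len=6) (overlapping!). Copied 'UVUVUV' from pos 0. Output: "UVUVUVUV"
Token 4: backref(off=7, len=3). Buffer before: "UVUVUVUV" (len 8)
  byte 1: read out[1]='V', append. Buffer now: "UVUVUVUVV"
  byte 2: read out[2]='U', append. Buffer now: "UVUVUVUVVU"
  byte 3: read out[3]='V', append. Buffer now: "UVUVUVUVVUV"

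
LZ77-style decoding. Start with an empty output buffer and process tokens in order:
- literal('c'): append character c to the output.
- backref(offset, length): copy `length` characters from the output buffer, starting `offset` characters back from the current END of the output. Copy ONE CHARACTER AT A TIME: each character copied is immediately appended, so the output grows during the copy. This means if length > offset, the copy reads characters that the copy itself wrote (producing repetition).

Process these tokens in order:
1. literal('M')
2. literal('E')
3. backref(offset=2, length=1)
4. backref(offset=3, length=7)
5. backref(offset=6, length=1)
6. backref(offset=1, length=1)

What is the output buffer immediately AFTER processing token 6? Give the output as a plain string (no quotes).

Answer: MEMMEMMEMMEE

Derivation:
Token 1: literal('M'). Output: "M"
Token 2: literal('E'). Output: "ME"
Token 3: backref(off=2, len=1). Copied 'M' from pos 0. Output: "MEM"
Token 4: backref(off=3, len=7) (overlapping!). Copied 'MEMMEMM' from pos 0. Output: "MEMMEMMEMM"
Token 5: backref(off=6, len=1). Copied 'E' from pos 4. Output: "MEMMEMMEMME"
Token 6: backref(off=1, len=1). Copied 'E' from pos 10. Output: "MEMMEMMEMMEE"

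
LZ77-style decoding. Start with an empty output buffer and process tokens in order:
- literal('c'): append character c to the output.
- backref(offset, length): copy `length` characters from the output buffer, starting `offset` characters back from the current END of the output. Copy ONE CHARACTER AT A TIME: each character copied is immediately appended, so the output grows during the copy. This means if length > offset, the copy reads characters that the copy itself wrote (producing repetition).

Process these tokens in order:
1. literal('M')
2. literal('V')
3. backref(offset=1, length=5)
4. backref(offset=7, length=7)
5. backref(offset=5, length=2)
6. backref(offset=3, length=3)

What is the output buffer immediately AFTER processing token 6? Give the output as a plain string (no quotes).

Answer: MVVVVVVMVVVVVVVVVVV

Derivation:
Token 1: literal('M'). Output: "M"
Token 2: literal('V'). Output: "MV"
Token 3: backref(off=1, len=5) (overlapping!). Copied 'VVVVV' from pos 1. Output: "MVVVVVV"
Token 4: backref(off=7, len=7). Copied 'MVVVVVV' from pos 0. Output: "MVVVVVVMVVVVVV"
Token 5: backref(off=5, len=2). Copied 'VV' from pos 9. Output: "MVVVVVVMVVVVVVVV"
Token 6: backref(off=3, len=3). Copied 'VVV' from pos 13. Output: "MVVVVVVMVVVVVVVVVVV"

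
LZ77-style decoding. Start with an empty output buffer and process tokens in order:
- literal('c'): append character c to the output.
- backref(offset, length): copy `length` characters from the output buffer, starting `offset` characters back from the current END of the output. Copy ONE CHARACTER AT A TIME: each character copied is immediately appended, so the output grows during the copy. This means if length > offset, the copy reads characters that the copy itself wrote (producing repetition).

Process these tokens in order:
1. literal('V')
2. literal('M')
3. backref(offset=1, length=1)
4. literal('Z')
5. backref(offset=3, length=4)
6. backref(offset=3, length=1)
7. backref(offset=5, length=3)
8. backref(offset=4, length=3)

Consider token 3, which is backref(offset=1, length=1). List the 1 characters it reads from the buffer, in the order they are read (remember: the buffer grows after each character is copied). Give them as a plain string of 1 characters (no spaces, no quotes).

Token 1: literal('V'). Output: "V"
Token 2: literal('M'). Output: "VM"
Token 3: backref(off=1, len=1). Buffer before: "VM" (len 2)
  byte 1: read out[1]='M', append. Buffer now: "VMM"

Answer: M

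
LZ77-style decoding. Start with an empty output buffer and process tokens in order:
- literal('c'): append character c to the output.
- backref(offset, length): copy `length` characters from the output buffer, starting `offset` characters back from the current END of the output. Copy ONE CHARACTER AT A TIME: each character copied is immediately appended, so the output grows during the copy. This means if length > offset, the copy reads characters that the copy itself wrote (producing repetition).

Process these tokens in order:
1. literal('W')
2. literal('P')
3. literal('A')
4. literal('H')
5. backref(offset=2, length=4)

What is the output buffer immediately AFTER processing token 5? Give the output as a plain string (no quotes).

Answer: WPAHAHAH

Derivation:
Token 1: literal('W'). Output: "W"
Token 2: literal('P'). Output: "WP"
Token 3: literal('A'). Output: "WPA"
Token 4: literal('H'). Output: "WPAH"
Token 5: backref(off=2, len=4) (overlapping!). Copied 'AHAH' from pos 2. Output: "WPAHAHAH"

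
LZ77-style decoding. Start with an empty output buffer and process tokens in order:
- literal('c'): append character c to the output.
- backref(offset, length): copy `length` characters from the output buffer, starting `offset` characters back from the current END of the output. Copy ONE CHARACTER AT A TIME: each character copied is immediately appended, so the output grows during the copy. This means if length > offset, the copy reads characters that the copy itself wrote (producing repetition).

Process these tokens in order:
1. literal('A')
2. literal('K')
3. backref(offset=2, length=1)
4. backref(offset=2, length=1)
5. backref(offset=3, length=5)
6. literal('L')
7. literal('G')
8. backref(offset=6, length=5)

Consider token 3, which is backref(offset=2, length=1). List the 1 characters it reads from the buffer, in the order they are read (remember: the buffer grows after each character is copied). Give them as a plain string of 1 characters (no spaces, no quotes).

Answer: A

Derivation:
Token 1: literal('A'). Output: "A"
Token 2: literal('K'). Output: "AK"
Token 3: backref(off=2, len=1). Buffer before: "AK" (len 2)
  byte 1: read out[0]='A', append. Buffer now: "AKA"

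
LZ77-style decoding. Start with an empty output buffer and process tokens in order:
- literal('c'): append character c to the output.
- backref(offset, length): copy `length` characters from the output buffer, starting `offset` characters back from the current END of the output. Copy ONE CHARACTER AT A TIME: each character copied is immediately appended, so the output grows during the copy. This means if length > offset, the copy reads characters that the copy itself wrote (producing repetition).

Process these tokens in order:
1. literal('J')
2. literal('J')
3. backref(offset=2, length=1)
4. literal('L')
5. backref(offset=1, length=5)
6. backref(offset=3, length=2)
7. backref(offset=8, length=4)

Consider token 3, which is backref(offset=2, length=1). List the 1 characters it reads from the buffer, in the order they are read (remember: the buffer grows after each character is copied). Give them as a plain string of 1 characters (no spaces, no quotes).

Token 1: literal('J'). Output: "J"
Token 2: literal('J'). Output: "JJ"
Token 3: backref(off=2, len=1). Buffer before: "JJ" (len 2)
  byte 1: read out[0]='J', append. Buffer now: "JJJ"

Answer: J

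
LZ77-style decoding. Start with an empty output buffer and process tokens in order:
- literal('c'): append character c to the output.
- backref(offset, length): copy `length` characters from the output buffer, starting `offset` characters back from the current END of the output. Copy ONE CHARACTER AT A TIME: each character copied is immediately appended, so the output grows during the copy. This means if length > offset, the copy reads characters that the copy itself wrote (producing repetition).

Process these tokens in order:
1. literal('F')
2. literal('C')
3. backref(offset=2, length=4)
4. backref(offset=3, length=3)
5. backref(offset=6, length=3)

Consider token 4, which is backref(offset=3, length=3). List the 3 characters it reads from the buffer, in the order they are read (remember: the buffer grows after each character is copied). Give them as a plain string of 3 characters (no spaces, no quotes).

Answer: CFC

Derivation:
Token 1: literal('F'). Output: "F"
Token 2: literal('C'). Output: "FC"
Token 3: backref(off=2, len=4) (overlapping!). Copied 'FCFC' from pos 0. Output: "FCFCFC"
Token 4: backref(off=3, len=3). Buffer before: "FCFCFC" (len 6)
  byte 1: read out[3]='C', append. Buffer now: "FCFCFCC"
  byte 2: read out[4]='F', append. Buffer now: "FCFCFCCF"
  byte 3: read out[5]='C', append. Buffer now: "FCFCFCCFC"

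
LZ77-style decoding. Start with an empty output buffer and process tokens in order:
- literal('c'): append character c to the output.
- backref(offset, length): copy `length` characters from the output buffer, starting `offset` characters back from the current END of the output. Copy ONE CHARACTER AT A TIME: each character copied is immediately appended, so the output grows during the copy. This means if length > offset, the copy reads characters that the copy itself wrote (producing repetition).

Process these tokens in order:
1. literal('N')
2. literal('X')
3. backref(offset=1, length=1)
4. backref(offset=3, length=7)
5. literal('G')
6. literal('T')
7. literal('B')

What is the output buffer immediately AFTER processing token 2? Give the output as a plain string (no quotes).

Answer: NX

Derivation:
Token 1: literal('N'). Output: "N"
Token 2: literal('X'). Output: "NX"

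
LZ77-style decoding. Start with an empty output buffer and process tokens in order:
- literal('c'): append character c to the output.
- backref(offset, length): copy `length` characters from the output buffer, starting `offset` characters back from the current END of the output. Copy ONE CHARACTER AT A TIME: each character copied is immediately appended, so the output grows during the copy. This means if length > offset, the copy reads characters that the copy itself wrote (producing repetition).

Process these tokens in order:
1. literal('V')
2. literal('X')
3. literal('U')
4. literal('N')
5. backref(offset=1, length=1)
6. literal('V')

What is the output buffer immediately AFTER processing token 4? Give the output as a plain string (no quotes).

Answer: VXUN

Derivation:
Token 1: literal('V'). Output: "V"
Token 2: literal('X'). Output: "VX"
Token 3: literal('U'). Output: "VXU"
Token 4: literal('N'). Output: "VXUN"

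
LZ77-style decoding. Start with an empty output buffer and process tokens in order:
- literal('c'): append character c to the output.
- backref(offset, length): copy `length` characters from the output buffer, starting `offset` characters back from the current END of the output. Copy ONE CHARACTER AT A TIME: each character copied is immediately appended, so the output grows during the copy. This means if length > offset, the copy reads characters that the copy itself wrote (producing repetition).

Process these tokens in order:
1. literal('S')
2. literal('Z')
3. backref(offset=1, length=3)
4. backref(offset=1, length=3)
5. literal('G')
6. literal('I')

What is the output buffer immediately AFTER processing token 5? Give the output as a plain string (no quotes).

Answer: SZZZZZZZG

Derivation:
Token 1: literal('S'). Output: "S"
Token 2: literal('Z'). Output: "SZ"
Token 3: backref(off=1, len=3) (overlapping!). Copied 'ZZZ' from pos 1. Output: "SZZZZ"
Token 4: backref(off=1, len=3) (overlapping!). Copied 'ZZZ' from pos 4. Output: "SZZZZZZZ"
Token 5: literal('G'). Output: "SZZZZZZZG"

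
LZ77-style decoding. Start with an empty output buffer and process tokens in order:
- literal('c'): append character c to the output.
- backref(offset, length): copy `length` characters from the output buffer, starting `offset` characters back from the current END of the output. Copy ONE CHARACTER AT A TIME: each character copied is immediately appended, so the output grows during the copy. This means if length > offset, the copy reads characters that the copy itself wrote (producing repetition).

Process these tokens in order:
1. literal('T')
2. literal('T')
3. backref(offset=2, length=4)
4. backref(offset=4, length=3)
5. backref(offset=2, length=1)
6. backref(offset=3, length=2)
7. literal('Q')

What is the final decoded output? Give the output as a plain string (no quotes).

Answer: TTTTTTTTTTTTQ

Derivation:
Token 1: literal('T'). Output: "T"
Token 2: literal('T'). Output: "TT"
Token 3: backref(off=2, len=4) (overlapping!). Copied 'TTTT' from pos 0. Output: "TTTTTT"
Token 4: backref(off=4, len=3). Copied 'TTT' from pos 2. Output: "TTTTTTTTT"
Token 5: backref(off=2, len=1). Copied 'T' from pos 7. Output: "TTTTTTTTTT"
Token 6: backref(off=3, len=2). Copied 'TT' from pos 7. Output: "TTTTTTTTTTTT"
Token 7: literal('Q'). Output: "TTTTTTTTTTTTQ"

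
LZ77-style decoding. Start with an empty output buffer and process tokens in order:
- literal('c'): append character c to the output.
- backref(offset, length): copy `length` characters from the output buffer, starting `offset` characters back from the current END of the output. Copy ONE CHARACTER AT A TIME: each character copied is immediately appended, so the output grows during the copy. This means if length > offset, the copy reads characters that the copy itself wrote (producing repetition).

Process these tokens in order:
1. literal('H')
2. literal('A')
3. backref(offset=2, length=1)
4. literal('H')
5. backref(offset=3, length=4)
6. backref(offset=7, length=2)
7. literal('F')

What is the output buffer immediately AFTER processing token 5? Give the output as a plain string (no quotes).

Answer: HAHHAHHA

Derivation:
Token 1: literal('H'). Output: "H"
Token 2: literal('A'). Output: "HA"
Token 3: backref(off=2, len=1). Copied 'H' from pos 0. Output: "HAH"
Token 4: literal('H'). Output: "HAHH"
Token 5: backref(off=3, len=4) (overlapping!). Copied 'AHHA' from pos 1. Output: "HAHHAHHA"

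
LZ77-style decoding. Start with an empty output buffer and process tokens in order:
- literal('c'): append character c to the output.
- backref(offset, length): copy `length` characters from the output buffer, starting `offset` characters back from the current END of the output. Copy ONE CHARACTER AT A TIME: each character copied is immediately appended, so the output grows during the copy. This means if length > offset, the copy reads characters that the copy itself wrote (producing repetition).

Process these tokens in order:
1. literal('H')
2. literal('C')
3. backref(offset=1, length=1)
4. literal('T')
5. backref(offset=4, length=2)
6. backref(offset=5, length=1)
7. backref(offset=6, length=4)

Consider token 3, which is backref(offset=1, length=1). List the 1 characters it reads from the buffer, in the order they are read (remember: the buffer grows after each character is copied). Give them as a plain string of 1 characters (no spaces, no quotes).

Token 1: literal('H'). Output: "H"
Token 2: literal('C'). Output: "HC"
Token 3: backref(off=1, len=1). Buffer before: "HC" (len 2)
  byte 1: read out[1]='C', append. Buffer now: "HCC"

Answer: C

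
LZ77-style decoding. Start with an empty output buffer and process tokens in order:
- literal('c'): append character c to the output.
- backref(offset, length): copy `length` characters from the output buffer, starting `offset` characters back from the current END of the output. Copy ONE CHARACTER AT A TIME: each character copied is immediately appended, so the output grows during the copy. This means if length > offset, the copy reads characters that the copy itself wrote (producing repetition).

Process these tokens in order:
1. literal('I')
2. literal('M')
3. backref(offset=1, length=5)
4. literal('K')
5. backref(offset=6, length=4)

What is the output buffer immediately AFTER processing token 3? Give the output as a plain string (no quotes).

Token 1: literal('I'). Output: "I"
Token 2: literal('M'). Output: "IM"
Token 3: backref(off=1, len=5) (overlapping!). Copied 'MMMMM' from pos 1. Output: "IMMMMMM"

Answer: IMMMMMM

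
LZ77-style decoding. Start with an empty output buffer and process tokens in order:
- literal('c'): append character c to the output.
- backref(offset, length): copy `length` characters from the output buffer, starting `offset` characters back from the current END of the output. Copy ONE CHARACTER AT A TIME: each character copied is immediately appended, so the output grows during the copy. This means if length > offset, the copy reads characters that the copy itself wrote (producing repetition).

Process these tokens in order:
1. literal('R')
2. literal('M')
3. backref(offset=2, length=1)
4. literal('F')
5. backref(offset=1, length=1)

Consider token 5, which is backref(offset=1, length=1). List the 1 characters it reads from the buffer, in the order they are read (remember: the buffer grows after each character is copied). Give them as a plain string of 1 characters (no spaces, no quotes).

Answer: F

Derivation:
Token 1: literal('R'). Output: "R"
Token 2: literal('M'). Output: "RM"
Token 3: backref(off=2, len=1). Copied 'R' from pos 0. Output: "RMR"
Token 4: literal('F'). Output: "RMRF"
Token 5: backref(off=1, len=1). Buffer before: "RMRF" (len 4)
  byte 1: read out[3]='F', append. Buffer now: "RMRFF"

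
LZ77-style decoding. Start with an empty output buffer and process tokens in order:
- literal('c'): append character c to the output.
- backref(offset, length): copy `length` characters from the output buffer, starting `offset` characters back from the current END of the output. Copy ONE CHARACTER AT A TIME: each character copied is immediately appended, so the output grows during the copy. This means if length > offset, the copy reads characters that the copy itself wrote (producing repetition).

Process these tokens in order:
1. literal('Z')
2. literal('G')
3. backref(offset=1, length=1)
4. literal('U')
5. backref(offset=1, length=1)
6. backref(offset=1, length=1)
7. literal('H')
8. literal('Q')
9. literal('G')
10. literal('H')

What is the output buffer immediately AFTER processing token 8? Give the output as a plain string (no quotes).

Answer: ZGGUUUHQ

Derivation:
Token 1: literal('Z'). Output: "Z"
Token 2: literal('G'). Output: "ZG"
Token 3: backref(off=1, len=1). Copied 'G' from pos 1. Output: "ZGG"
Token 4: literal('U'). Output: "ZGGU"
Token 5: backref(off=1, len=1). Copied 'U' from pos 3. Output: "ZGGUU"
Token 6: backref(off=1, len=1). Copied 'U' from pos 4. Output: "ZGGUUU"
Token 7: literal('H'). Output: "ZGGUUUH"
Token 8: literal('Q'). Output: "ZGGUUUHQ"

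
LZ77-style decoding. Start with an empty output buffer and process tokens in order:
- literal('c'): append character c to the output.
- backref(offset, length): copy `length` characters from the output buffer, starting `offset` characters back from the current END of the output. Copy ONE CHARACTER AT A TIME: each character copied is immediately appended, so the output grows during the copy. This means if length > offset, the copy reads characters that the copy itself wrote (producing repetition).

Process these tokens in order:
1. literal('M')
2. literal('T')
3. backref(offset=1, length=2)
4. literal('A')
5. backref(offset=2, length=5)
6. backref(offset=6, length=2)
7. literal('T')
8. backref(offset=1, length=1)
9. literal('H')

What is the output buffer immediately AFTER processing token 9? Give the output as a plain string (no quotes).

Token 1: literal('M'). Output: "M"
Token 2: literal('T'). Output: "MT"
Token 3: backref(off=1, len=2) (overlapping!). Copied 'TT' from pos 1. Output: "MTTT"
Token 4: literal('A'). Output: "MTTTA"
Token 5: backref(off=2, len=5) (overlapping!). Copied 'TATAT' from pos 3. Output: "MTTTATATAT"
Token 6: backref(off=6, len=2). Copied 'AT' from pos 4. Output: "MTTTATATATAT"
Token 7: literal('T'). Output: "MTTTATATATATT"
Token 8: backref(off=1, len=1). Copied 'T' from pos 12. Output: "MTTTATATATATTT"
Token 9: literal('H'). Output: "MTTTATATATATTTH"

Answer: MTTTATATATATTTH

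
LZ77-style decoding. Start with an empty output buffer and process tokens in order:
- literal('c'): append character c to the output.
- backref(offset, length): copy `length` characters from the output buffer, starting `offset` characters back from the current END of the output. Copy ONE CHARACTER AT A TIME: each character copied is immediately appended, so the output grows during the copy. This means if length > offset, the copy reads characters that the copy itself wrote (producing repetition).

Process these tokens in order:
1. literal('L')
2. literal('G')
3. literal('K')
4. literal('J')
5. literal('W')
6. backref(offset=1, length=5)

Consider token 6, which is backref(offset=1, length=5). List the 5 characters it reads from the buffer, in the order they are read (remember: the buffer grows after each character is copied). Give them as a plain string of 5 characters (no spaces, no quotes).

Answer: WWWWW

Derivation:
Token 1: literal('L'). Output: "L"
Token 2: literal('G'). Output: "LG"
Token 3: literal('K'). Output: "LGK"
Token 4: literal('J'). Output: "LGKJ"
Token 5: literal('W'). Output: "LGKJW"
Token 6: backref(off=1, len=5). Buffer before: "LGKJW" (len 5)
  byte 1: read out[4]='W', append. Buffer now: "LGKJWW"
  byte 2: read out[5]='W', append. Buffer now: "LGKJWWW"
  byte 3: read out[6]='W', append. Buffer now: "LGKJWWWW"
  byte 4: read out[7]='W', append. Buffer now: "LGKJWWWWW"
  byte 5: read out[8]='W', append. Buffer now: "LGKJWWWWWW"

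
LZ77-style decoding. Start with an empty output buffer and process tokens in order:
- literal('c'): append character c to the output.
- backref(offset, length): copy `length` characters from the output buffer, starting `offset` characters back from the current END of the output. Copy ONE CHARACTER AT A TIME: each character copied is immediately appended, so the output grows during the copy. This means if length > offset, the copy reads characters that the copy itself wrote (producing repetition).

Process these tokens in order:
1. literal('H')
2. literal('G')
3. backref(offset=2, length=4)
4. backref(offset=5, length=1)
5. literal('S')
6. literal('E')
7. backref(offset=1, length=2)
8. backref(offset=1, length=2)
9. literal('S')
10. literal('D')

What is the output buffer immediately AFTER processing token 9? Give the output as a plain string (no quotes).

Token 1: literal('H'). Output: "H"
Token 2: literal('G'). Output: "HG"
Token 3: backref(off=2, len=4) (overlapping!). Copied 'HGHG' from pos 0. Output: "HGHGHG"
Token 4: backref(off=5, len=1). Copied 'G' from pos 1. Output: "HGHGHGG"
Token 5: literal('S'). Output: "HGHGHGGS"
Token 6: literal('E'). Output: "HGHGHGGSE"
Token 7: backref(off=1, len=2) (overlapping!). Copied 'EE' from pos 8. Output: "HGHGHGGSEEE"
Token 8: backref(off=1, len=2) (overlapping!). Copied 'EE' from pos 10. Output: "HGHGHGGSEEEEE"
Token 9: literal('S'). Output: "HGHGHGGSEEEEES"

Answer: HGHGHGGSEEEEES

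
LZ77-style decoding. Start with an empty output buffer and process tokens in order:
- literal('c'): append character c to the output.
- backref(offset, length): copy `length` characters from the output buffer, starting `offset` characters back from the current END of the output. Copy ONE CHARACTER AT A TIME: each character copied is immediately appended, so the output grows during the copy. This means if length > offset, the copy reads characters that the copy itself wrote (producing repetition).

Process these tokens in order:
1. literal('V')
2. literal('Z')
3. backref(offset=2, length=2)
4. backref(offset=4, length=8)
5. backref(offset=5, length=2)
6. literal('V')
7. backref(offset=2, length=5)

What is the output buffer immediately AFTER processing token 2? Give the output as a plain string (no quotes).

Token 1: literal('V'). Output: "V"
Token 2: literal('Z'). Output: "VZ"

Answer: VZ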